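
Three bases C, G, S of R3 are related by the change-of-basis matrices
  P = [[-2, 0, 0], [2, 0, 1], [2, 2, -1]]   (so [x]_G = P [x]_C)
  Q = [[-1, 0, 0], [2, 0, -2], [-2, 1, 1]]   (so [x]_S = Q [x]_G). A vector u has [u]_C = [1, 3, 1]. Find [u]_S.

[2, -18, 14]

Composing the changes, [u]_S = Q P [u]_C.
Q P = [[2, 0, 0], [-8, -4, 2], [8, 2, 0]]; applying this to [1, 3, 1] gives [2, -18, 14].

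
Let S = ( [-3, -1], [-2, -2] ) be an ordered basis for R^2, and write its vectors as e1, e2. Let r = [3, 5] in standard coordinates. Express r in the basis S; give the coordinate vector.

[1, -3]

[r]_S is the unique c with M c = r, where M has columns e1, e2.
System: -3c_1 - 2c_2 = 3, -c_1 - 2c_2 = 5; solving gives c_1 = 1, c_2 = -3.
Check: e1 - 3e2 = [3, 5].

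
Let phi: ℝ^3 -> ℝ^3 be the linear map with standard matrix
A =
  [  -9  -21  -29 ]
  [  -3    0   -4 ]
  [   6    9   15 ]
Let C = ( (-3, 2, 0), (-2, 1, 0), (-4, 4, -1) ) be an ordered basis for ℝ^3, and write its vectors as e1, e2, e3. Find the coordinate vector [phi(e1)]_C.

Column 1 of [phi]_C is the C-coordinate vector of phi(e1).
In standard coordinates phi(e1) = A e1 = (-15, 9, 0).
Converting to C: (-15, 9, 0) = 3e1 + 3e2 + 0·e3, so the coordinate vector is (3, 3, 0).

(3, 3, 0)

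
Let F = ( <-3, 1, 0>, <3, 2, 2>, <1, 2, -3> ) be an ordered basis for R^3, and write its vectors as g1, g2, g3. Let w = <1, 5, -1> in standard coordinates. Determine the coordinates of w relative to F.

Write w = c_1 g1 + ... + c_3 g3 and solve for the c_i.
Gaussian elimination on [M | w] yields c = (1, 1, 1).
Check: g1 + g2 + g3 = <1, 5, -1>.

<1, 1, 1>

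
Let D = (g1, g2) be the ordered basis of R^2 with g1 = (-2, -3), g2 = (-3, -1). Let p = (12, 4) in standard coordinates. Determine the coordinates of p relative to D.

(0, -4)

Write p = c_1 g1 + c_2 g2 and solve for the c_i.
System: -2c_1 - 3c_2 = 12, -3c_1 - c_2 = 4; solving gives c_1 = 0, c_2 = -4.
Check: 0·g1 - 4g2 = (12, 4).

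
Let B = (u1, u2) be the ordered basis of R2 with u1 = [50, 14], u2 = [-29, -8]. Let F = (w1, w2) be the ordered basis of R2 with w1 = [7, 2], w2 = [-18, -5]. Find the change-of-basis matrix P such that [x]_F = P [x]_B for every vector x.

[[2, 1], [-2, 2]]

Column j of P is [uj]_F, since P maps B-coordinates to F-coordinates.
Expressing u1 in F: u1 = 2w1 - 2w2, so column 1 of P is [2, -2].
Doing the same for each uj gives P = [[2, 1], [-2, 2]].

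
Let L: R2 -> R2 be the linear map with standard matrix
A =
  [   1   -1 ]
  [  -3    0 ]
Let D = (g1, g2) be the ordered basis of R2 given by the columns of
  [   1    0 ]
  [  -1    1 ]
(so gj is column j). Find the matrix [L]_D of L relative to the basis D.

With P the matrix whose columns are g1, g2, [L]_D = P^(-1) A P.
Column by column: L(g1) = A g1 = <2, -3>; its D-coordinates <2, -1> give column 1.
Continuing for each basis vector yields [L]_D = [[2, -1], [-1, -1]].

[[2, -1], [-1, -1]]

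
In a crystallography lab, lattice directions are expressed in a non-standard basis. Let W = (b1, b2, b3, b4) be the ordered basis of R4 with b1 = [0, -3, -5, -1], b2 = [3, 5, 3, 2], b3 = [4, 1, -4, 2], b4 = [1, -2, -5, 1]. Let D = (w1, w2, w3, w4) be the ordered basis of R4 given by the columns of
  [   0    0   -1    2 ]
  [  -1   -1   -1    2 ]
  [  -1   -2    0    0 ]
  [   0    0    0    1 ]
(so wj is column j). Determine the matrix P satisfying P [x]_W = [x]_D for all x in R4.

Column j of P is [bj]_D, since P maps W-coordinates to D-coordinates.
Expressing b1 in D: b1 = w1 + 2w2 - 2w3 - w4, so column 1 of P is [1, 2, -2, -1].
Doing the same for each bj gives P = [[1, -1, 2, 1], [2, -1, 1, 2], [-2, 1, 0, 1], [-1, 2, 2, 1]].

[[1, -1, 2, 1], [2, -1, 1, 2], [-2, 1, 0, 1], [-1, 2, 2, 1]]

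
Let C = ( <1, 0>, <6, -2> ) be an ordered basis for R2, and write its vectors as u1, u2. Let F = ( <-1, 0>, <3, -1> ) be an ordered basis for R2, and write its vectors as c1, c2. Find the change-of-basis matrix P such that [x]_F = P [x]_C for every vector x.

[[-1, 0], [0, 2]]

Let M have columns uj and N have columns cj. Then for every x, N [x]_F = x = M [x]_C, so P = N^(-1) M.
Since det N = 1, N^(-1) has integer entries; multiplying gives P = [[-1, 0], [0, 2]].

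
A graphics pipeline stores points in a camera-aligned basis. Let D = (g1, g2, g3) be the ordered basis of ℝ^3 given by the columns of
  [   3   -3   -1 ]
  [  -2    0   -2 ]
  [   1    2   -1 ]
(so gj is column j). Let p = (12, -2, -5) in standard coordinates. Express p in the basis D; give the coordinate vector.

We seek scalars with c_1 g1 + ... + c_3 g3 = p; equivalently solve M c = p where the columns of M are g1, ..., g3.
Gaussian elimination on [M | p] yields c = (1, -3, 0).
Check: g1 - 3g2 + 0·g3 = (12, -2, -5).

(1, -3, 0)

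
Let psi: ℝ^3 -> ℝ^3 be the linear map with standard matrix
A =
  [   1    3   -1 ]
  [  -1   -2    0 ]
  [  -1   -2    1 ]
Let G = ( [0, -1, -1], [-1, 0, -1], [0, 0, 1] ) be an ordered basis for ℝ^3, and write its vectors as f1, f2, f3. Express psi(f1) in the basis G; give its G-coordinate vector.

Column 1 of [psi]_G is the G-coordinate vector of psi(f1).
In standard coordinates psi(f1) = A f1 = [-2, 2, 1].
Converting to G: [-2, 2, 1] = -2f1 + 2f2 + f3, so the coordinate vector is [-2, 2, 1].

[-2, 2, 1]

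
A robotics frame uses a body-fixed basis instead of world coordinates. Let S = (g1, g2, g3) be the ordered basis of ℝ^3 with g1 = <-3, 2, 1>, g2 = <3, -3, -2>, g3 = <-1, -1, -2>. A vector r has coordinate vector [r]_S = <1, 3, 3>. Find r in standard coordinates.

<3, -10, -11>

The coordinates say r = g1 + 3g2 + 3g3; adding the scaled basis vectors gives <3, -10, -11>.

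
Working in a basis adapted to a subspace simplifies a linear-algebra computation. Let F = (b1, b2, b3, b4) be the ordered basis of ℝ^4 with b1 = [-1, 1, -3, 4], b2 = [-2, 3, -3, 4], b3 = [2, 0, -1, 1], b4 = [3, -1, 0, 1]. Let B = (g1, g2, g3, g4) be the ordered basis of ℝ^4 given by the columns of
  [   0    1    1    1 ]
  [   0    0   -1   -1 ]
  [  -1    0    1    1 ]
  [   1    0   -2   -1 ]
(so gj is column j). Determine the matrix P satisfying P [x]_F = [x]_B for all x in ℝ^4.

[[2, 0, 1, 1], [0, 1, 2, 2], [-1, -1, 0, -1], [0, -2, 0, 2]]

Column j of P is [bj]_B, since P maps F-coordinates to B-coordinates.
Expressing b1 in B: b1 = 2g1 + 0·g2 - g3 + 0·g4, so column 1 of P is [2, 0, -1, 0].
Doing the same for each bj gives P = [[2, 0, 1, 1], [0, 1, 2, 2], [-1, -1, 0, -1], [0, -2, 0, 2]].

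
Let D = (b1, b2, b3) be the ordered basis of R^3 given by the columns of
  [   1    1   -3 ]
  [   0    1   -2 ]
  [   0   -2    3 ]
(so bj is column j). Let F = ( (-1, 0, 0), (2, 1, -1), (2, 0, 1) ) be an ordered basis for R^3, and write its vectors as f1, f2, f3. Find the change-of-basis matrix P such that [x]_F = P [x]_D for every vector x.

Take x = bj: its D-coordinates are the j-th standard unit vector, so P e_j — column j of P — equals [bj]_F.
b1 = -f1 + 0·f2 + 0·f3, giving column 1 = (-1, 0, 0); repeating for each j gives P = [[-1, -1, 1], [0, 1, -2], [0, -1, 1]].

[[-1, -1, 1], [0, 1, -2], [0, -1, 1]]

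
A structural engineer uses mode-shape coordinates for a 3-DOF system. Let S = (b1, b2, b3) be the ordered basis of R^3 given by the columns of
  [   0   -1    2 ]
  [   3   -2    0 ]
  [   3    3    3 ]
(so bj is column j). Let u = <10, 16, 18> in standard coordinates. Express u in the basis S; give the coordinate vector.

<4, -2, 4>

[u]_S is the unique c with M c = u, where M has columns b1, ..., b3.
Row-reducing the augmented matrix [M | u] gives c = (4, -2, 4).
Check: 4b1 - 2b2 + 4b3 = <10, 16, 18>.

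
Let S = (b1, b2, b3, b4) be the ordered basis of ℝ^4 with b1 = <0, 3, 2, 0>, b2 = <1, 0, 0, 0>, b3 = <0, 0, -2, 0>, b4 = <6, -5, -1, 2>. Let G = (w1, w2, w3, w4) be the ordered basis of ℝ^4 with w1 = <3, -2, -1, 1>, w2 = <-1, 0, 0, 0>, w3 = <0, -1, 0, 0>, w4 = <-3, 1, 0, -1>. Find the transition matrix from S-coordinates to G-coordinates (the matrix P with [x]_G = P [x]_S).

Take x = bj: its S-coordinates are the j-th standard unit vector, so P e_j — column j of P — equals [bj]_G.
b1 = -2w1 + 0·w2 - w3 - 2w4, giving column 1 = <-2, 0, -1, -2>; repeating for each j gives P = [[-2, 0, 2, 1], [0, -1, 0, 0], [-1, 0, -2, 2], [-2, 0, 2, -1]].

[[-2, 0, 2, 1], [0, -1, 0, 0], [-1, 0, -2, 2], [-2, 0, 2, -1]]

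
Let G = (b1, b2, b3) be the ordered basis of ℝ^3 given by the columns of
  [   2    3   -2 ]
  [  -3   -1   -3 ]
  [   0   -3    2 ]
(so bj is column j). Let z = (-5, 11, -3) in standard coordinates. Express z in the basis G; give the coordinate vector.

We seek scalars with c_1 b1 + ... + c_3 b3 = z; equivalently solve M c = z where the columns of M are b1, ..., b3.
Row-reducing the augmented matrix [M | z] gives c = (-4, 1, 0).
Check: -4b1 + b2 + 0·b3 = (-5, 11, -3).

(-4, 1, 0)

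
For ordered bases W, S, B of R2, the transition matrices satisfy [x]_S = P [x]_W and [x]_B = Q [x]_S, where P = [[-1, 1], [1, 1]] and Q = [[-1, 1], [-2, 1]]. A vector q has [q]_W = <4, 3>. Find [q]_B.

Apply P to get S-coordinates <-1, 7>, then Q to get B-coordinates.
The result is [q]_B = <8, 9>.

<8, 9>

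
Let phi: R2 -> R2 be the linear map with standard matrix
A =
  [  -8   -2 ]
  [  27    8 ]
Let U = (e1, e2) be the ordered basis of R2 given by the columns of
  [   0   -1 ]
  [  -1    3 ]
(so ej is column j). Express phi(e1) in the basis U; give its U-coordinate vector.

Compute phi(e1) = A e1 = [2, -8] in standard coordinates.
Then write this in U-coordinates: solve for y in y_1 e1 + y_2 e2 = [2, -8].
This gives y = [2, -2], which is column 1 of [phi]_U.

[2, -2]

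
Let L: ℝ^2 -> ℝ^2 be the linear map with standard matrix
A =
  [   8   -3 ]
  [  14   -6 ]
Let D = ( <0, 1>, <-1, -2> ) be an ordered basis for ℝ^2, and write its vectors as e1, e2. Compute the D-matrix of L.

[[0, 2], [3, 2]]

With P the matrix whose columns are e1, e2, [L]_D = P^(-1) A P.
Column by column: L(e1) = A e1 = <-3, -6>; its D-coordinates <0, 3> give column 1.
Continuing for each basis vector yields [L]_D = [[0, 2], [3, 2]].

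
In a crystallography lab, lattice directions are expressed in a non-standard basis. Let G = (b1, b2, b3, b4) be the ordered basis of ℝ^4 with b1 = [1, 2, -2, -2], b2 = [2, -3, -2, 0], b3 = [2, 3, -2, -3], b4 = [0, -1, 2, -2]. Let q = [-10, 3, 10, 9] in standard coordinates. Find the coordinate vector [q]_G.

Write q = c_1 b1 + ... + c_4 b4 and solve for the c_i.
Gaussian elimination on [M | q] yields c = (-2, -3, -1, -1).
Check: -2b1 - 3b2 - b3 - b4 = [-10, 3, 10, 9].

[-2, -3, -1, -1]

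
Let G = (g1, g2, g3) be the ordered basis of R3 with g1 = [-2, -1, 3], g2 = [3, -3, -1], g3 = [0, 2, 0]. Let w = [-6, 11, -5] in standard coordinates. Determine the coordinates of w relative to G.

Write w = c_1 g1 + ... + c_3 g3 and solve for the c_i.
Solving this 3x3 system gives c = (-3, -4, -2).
Check: -3g1 - 4g2 - 2g3 = [-6, 11, -5].

[-3, -4, -2]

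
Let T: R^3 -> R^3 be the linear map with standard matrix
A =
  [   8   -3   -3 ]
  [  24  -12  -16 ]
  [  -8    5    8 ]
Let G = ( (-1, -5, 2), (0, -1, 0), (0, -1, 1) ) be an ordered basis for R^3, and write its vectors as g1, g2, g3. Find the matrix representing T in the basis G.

[[-1, -3, 0], [0, 2, 1], [1, 1, 3]]

The j-th column of [T]_G is [T(gj)]_G.
T(g1) = A g1 = (1, 4, -1) = -g1 + 0·g2 + g3, so column 1 is (-1, 0, 1).
Repeating for g2, g3 and assembling the columns gives [[-1, -3, 0], [0, 2, 1], [1, 1, 3]].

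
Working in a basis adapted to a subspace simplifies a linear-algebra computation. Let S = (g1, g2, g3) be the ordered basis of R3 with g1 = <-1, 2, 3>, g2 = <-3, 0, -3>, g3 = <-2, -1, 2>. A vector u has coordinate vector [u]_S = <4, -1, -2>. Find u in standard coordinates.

<3, 10, 11>

u = M [u]_S, where M has columns g1, ..., g3.
Carrying out the matrix-vector product, u = <3, 10, 11>.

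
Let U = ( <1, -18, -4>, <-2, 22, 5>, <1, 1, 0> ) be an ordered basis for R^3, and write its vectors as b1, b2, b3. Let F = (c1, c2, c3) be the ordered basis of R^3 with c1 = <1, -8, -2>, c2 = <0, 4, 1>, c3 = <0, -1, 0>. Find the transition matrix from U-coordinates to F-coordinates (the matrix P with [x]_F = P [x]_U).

Let M have columns bj and N have columns cj. Then for every x, N [x]_F = x = M [x]_U, so P = N^(-1) M.
Since det N = 1, N^(-1) has integer entries; multiplying gives P = [[1, -2, 1], [-2, 1, 2], [2, -2, -1]].

[[1, -2, 1], [-2, 1, 2], [2, -2, -1]]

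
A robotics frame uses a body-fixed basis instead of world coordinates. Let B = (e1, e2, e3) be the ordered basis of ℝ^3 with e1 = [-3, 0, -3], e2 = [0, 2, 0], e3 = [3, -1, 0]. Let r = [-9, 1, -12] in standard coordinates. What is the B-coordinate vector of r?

[4, 1, 1]

[r]_B is the unique c with M c = r, where M has columns e1, ..., e3.
Row-reducing the augmented matrix [M | r] gives c = (4, 1, 1).
Check: 4e1 + e2 + e3 = [-9, 1, -12].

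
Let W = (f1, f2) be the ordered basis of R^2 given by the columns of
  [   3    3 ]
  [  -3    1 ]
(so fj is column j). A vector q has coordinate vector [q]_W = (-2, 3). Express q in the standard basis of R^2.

By definition q = -2f1 + 3f2.
Summing componentwise gives (3, 9).

(3, 9)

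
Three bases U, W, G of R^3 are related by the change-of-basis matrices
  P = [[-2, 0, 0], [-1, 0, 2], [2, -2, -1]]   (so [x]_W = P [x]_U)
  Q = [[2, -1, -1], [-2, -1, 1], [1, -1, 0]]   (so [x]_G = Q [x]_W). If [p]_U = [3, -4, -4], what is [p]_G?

Composing the changes, [p]_G = Q P [p]_U.
Q P = [[-5, 2, -1], [7, -2, -3], [-1, 0, -2]]; applying this to [3, -4, -4] gives [-19, 41, 5].

[-19, 41, 5]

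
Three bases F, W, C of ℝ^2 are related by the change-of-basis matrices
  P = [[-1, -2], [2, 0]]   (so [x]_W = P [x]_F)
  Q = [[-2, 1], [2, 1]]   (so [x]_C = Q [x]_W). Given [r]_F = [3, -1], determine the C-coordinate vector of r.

[8, 4]

First [r]_W = P [r]_F = [-1, 6].
Then [r]_C = Q [r]_W = [8, 4].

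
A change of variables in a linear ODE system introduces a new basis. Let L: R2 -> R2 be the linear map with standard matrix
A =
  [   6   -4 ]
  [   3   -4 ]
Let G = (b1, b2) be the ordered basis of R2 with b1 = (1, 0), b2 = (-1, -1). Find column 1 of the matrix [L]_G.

Column 1 of [L]_G is the G-coordinate vector of L(b1).
In standard coordinates L(b1) = A b1 = (6, 3).
Converting to G: (6, 3) = 3b1 - 3b2, so the coordinate vector is (3, -3).

(3, -3)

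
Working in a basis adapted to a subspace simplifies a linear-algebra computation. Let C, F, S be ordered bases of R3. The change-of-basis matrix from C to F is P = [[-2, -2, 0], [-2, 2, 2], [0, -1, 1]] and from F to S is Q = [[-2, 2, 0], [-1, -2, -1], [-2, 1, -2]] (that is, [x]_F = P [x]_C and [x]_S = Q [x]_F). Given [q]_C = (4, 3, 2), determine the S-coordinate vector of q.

First [q]_F = P [q]_C = (-14, 2, -1).
Then [q]_S = Q [q]_F = (32, 11, 32).

(32, 11, 32)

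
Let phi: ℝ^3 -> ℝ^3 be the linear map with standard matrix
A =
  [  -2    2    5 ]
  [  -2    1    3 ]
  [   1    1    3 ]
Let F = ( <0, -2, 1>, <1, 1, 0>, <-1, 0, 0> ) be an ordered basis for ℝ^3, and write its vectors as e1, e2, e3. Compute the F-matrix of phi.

[[1, 2, -1], [3, 3, 0], [2, 3, -2]]

Let P have columns e1, ..., e3. Then [phi]_F = P^(-1) A P.
Here det P = 1, so P^(-1) is integer; computing A P first and then P^(-1)(A P) gives [[1, 2, -1], [3, 3, 0], [2, 3, -2]].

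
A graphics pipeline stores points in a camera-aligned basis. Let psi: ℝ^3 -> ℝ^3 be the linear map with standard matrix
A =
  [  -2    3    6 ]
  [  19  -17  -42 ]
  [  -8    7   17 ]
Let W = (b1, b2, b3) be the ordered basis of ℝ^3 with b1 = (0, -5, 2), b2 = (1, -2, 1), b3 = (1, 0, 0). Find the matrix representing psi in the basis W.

Let P have columns b1, ..., b3. Then [psi]_W = P^(-1) A P.
Here det P = -1, so P^(-1) is integer; computing A P first and then P^(-1)(A P) gives [[1, -1, -3], [-3, -3, -2], [0, 1, 0]].

[[1, -1, -3], [-3, -3, -2], [0, 1, 0]]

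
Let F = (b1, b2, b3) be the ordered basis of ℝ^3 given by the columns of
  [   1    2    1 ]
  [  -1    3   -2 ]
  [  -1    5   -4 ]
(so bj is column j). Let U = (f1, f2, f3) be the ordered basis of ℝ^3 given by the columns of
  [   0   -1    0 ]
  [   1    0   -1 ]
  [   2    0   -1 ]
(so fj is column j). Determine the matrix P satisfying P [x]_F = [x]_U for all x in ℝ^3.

[[0, 2, -2], [-1, -2, -1], [1, -1, 0]]

Column j of P is [bj]_U, since P maps F-coordinates to U-coordinates.
Expressing b1 in U: b1 = 0·f1 - f2 + f3, so column 1 of P is [0, -1, 1].
Doing the same for each bj gives P = [[0, 2, -2], [-1, -2, -1], [1, -1, 0]].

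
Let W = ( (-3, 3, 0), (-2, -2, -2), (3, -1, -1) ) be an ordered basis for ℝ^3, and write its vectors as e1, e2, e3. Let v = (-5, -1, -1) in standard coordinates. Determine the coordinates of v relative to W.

(0, 1, -1)

[v]_W is the unique c with M c = v, where M has columns e1, ..., e3.
Solving this 3x3 system gives c = (0, 1, -1).
Check: 0·e1 + e2 - e3 = (-5, -1, -1).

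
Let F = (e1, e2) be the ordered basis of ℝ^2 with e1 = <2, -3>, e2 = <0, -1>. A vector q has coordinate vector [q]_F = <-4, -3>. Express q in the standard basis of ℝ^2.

<-8, 15>

By definition q = -4e1 - 3e2.
Summing componentwise gives <-8, 15>.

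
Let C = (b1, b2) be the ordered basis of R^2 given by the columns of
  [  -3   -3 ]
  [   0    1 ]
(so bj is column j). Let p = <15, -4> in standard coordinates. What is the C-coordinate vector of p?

<-1, -4>

Write p = c_1 b1 + c_2 b2 and solve for the c_i.
System: -3c_1 - 3c_2 = 15, 0c_1 + c_2 = -4; solving gives c_1 = -1, c_2 = -4.
Check: -b1 - 4b2 = <15, -4>.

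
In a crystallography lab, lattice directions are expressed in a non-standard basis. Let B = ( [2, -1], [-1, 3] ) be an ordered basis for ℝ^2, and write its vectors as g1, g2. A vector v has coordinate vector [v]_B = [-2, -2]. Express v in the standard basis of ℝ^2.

The coordinates say v = -2g1 - 2g2; adding the scaled basis vectors gives [-2, -4].

[-2, -4]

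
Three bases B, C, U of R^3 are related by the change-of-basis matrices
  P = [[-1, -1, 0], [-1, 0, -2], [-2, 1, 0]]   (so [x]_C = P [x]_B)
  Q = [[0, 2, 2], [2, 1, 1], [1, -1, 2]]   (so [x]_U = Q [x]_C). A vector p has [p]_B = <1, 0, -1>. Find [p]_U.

<-2, -3, -6>

Composing the changes, [p]_U = Q P [p]_B.
Q P = [[-6, 2, -4], [-5, -1, -2], [-4, 1, 2]]; applying this to <1, 0, -1> gives <-2, -3, -6>.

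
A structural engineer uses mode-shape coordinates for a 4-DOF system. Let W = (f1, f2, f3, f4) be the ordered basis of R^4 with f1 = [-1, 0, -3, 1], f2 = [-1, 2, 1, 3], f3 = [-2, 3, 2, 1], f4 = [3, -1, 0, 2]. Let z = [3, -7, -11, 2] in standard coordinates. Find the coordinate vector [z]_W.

Write z = c_1 f1 + ... + c_4 f4 and solve for the c_i.
Gaussian elimination on [M | z] yields c = (2, 1, -3, 0).
Check: 2f1 + f2 - 3f3 + 0·f4 = [3, -7, -11, 2].

[2, 1, -3, 0]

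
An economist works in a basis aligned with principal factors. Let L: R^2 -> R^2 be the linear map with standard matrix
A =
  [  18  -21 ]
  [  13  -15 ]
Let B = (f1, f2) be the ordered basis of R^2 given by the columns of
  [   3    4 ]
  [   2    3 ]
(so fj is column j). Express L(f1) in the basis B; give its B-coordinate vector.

Column 1 of [L]_B is the B-coordinate vector of L(f1).
In standard coordinates L(f1) = A f1 = <12, 9>.
Converting to B: <12, 9> = 0·f1 + 3f2, so the coordinate vector is <0, 3>.

<0, 3>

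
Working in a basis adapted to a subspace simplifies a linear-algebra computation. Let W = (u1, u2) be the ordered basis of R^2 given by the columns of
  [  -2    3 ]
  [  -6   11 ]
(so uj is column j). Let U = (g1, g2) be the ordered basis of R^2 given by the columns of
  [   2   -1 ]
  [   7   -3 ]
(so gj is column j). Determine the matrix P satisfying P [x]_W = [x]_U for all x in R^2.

Column j of P is [uj]_U, since P maps W-coordinates to U-coordinates.
Expressing u1 in U: u1 = 0·g1 + 2g2, so column 1 of P is (0, 2).
Doing the same for each uj gives P = [[0, 2], [2, 1]].

[[0, 2], [2, 1]]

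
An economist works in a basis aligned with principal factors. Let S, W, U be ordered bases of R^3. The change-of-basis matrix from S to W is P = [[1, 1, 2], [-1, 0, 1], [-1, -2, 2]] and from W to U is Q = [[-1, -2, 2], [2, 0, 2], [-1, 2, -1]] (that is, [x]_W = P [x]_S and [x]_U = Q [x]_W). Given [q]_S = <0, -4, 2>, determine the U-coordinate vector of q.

Apply P to get W-coordinates <0, 2, 12>, then Q to get U-coordinates.
The result is [q]_U = <20, 24, -8>.

<20, 24, -8>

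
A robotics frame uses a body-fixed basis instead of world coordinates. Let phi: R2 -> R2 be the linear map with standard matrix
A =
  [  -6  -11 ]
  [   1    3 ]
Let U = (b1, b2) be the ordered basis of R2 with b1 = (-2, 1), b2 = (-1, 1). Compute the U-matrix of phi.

The j-th column of [phi]_U is [phi(bj)]_U.
phi(b1) = A b1 = (1, 1) = -2b1 + 3b2, so column 1 is (-2, 3).
Repeating for b2 and assembling the columns gives [[-2, 3], [3, -1]].

[[-2, 3], [3, -1]]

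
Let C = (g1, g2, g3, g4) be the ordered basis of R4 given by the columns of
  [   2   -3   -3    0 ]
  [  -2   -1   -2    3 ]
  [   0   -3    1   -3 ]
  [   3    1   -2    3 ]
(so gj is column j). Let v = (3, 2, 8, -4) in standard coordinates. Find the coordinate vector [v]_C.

(0, -3, 2, 1)

Write v = c_1 g1 + ... + c_4 g4 and solve for the c_i.
Gaussian elimination on [M | v] yields c = (0, -3, 2, 1).
Check: 0·g1 - 3g2 + 2g3 + g4 = (3, 2, 8, -4).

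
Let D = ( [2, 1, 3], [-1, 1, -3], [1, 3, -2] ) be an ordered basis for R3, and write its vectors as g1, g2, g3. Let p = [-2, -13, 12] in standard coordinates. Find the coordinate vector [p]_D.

[-1, -3, -3]

We seek scalars with c_1 g1 + ... + c_3 g3 = p; equivalently solve M c = p where the columns of M are g1, ..., g3.
Gaussian elimination on [M | p] yields c = (-1, -3, -3).
Check: -g1 - 3g2 - 3g3 = [-2, -13, 12].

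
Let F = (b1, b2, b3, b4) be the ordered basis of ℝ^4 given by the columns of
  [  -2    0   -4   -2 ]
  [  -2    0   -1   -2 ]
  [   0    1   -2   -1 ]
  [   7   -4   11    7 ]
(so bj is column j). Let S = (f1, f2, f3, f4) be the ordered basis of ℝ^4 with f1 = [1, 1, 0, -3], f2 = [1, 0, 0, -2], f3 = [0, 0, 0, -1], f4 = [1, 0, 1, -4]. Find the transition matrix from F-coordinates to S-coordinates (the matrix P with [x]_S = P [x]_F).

[[-2, 0, -1, -2], [0, -1, -1, 1], [-1, 2, 2, 1], [0, 1, -2, -1]]

Take x = bj: its F-coordinates are the j-th standard unit vector, so P e_j — column j of P — equals [bj]_S.
b1 = -2f1 + 0·f2 - f3 + 0·f4, giving column 1 = [-2, 0, -1, 0]; repeating for each j gives P = [[-2, 0, -1, -2], [0, -1, -1, 1], [-1, 2, 2, 1], [0, 1, -2, -1]].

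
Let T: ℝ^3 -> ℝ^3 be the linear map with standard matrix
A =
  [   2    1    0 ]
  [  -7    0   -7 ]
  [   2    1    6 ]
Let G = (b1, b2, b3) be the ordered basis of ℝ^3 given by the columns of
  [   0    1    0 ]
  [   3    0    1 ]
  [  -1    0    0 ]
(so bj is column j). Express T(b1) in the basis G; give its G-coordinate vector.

<3, 3, -2>

Column 1 of [T]_G is the G-coordinate vector of T(b1).
In standard coordinates T(b1) = A b1 = <3, 7, -3>.
Converting to G: <3, 7, -3> = 3b1 + 3b2 - 2b3, so the coordinate vector is <3, 3, -2>.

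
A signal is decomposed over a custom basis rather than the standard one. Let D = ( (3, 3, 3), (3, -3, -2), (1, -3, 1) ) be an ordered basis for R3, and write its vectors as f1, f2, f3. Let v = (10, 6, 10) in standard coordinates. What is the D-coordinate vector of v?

(3, 0, 1)

Write v = c_1 f1 + ... + c_3 f3 and solve for the c_i.
Gaussian elimination on [M | v] yields c = (3, 0, 1).
Check: 3f1 + 0·f2 + f3 = (10, 6, 10).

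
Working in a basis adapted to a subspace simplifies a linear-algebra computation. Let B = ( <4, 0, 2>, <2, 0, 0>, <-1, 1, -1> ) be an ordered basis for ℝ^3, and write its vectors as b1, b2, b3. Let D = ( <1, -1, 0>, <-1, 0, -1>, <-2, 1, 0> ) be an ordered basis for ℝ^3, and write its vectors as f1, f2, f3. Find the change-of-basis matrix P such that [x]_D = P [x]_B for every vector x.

Let M have columns bj and N have columns fj. Then for every x, N [x]_D = x = M [x]_B, so P = N^(-1) M.
Since det N = -1, N^(-1) has integer entries; multiplying gives P = [[-2, -2, -2], [-2, 0, 1], [-2, -2, -1]].

[[-2, -2, -2], [-2, 0, 1], [-2, -2, -1]]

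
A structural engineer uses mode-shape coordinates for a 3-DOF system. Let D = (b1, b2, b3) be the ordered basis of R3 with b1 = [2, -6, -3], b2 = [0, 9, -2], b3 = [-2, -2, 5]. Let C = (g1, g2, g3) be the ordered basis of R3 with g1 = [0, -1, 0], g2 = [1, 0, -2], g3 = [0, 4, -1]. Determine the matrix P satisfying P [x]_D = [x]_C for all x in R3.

[[2, -1, -2], [2, 0, -2], [-1, 2, -1]]

Let M have columns bj and N have columns gj. Then for every x, N [x]_C = x = M [x]_D, so P = N^(-1) M.
Since det N = -1, N^(-1) has integer entries; multiplying gives P = [[2, -1, -2], [2, 0, -2], [-1, 2, -1]].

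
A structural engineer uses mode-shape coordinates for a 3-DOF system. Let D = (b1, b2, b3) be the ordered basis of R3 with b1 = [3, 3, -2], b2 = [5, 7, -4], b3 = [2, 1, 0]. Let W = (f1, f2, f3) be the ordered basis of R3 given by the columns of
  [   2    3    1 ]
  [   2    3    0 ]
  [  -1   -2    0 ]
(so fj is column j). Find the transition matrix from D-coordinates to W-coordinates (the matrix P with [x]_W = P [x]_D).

[[0, 2, 2], [1, 1, -1], [0, -2, 1]]

Take x = bj: its D-coordinates are the j-th standard unit vector, so P e_j — column j of P — equals [bj]_W.
b1 = 0·f1 + f2 + 0·f3, giving column 1 = [0, 1, 0]; repeating for each j gives P = [[0, 2, 2], [1, 1, -1], [0, -2, 1]].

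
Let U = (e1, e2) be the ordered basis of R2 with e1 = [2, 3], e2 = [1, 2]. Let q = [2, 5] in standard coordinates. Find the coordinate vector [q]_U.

We seek scalars with c_1 e1 + c_2 e2 = q; equivalently solve M c = q where the columns of M are e1, e2.
System: 2c_1 + c_2 = 2, 3c_1 + 2c_2 = 5; solving gives c_1 = -1, c_2 = 4.
Check: -e1 + 4e2 = [2, 5].

[-1, 4]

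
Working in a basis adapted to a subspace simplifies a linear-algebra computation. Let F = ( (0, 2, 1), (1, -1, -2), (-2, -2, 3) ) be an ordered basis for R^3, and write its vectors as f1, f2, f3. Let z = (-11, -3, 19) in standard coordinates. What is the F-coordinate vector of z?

Write z = c_1 f1 + ... + c_3 f3 and solve for the c_i.
Gaussian elimination on [M | z] yields c = (1, -3, 4).
Check: f1 - 3f2 + 4f3 = (-11, -3, 19).

(1, -3, 4)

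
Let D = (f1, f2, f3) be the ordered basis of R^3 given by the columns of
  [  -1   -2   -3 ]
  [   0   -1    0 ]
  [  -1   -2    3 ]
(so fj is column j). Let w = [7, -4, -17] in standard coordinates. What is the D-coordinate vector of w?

We seek scalars with c_1 f1 + ... + c_3 f3 = w; equivalently solve M c = w where the columns of M are f1, ..., f3.
Row-reducing the augmented matrix [M | w] gives c = (-3, 4, -4).
Check: -3f1 + 4f2 - 4f3 = [7, -4, -17].

[-3, 4, -4]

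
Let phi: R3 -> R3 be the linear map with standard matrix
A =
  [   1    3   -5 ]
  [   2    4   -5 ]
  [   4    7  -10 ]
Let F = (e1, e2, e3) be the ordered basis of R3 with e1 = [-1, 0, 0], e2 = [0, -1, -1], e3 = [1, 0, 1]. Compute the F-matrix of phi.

[[-1, 0, 1], [2, -1, 3], [-2, 2, -3]]

The j-th column of [phi]_F is [phi(ej)]_F.
phi(e1) = A e1 = [-1, -2, -4] = -e1 + 2e2 - 2e3, so column 1 is [-1, 2, -2].
Repeating for e2, e3 and assembling the columns gives [[-1, 0, 1], [2, -1, 3], [-2, 2, -3]].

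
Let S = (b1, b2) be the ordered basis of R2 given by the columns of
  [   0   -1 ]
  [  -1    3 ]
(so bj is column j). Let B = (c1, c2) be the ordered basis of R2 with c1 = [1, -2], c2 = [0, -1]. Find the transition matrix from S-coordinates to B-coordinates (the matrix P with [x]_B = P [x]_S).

Take x = bj: its S-coordinates are the j-th standard unit vector, so P e_j — column j of P — equals [bj]_B.
b1 = 0·c1 + c2, giving column 1 = [0, 1]; repeating for each j gives P = [[0, -1], [1, -1]].

[[0, -1], [1, -1]]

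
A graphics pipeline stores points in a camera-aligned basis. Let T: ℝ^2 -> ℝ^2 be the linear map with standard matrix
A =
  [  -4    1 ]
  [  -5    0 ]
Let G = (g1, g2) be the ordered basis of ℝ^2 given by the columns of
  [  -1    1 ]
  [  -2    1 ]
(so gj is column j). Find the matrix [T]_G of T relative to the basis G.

With P the matrix whose columns are g1, g2, [T]_G = P^(-1) A P.
Column by column: T(g1) = A g1 = <2, 5>; its G-coordinates <-3, -1> give column 1.
Continuing for each basis vector yields [T]_G = [[-3, 2], [-1, -1]].

[[-3, 2], [-1, -1]]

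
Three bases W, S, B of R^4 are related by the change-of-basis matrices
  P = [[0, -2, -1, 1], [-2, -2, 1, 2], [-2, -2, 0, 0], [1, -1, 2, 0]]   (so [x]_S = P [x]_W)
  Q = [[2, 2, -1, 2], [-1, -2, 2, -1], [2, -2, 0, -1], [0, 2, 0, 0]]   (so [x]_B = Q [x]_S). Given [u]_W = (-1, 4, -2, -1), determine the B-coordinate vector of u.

(-46, 24, 15, -20)

First [u]_S = P [u]_W = (-7, -10, -6, -9).
Then [u]_B = Q [u]_S = (-46, 24, 15, -20).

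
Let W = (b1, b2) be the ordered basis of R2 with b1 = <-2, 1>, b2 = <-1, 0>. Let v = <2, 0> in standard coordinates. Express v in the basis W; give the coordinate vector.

[v]_W is the unique c with M c = v, where M has columns b1, b2.
System: -2c_1 - c_2 = 2, c_1 + 0c_2 = 0; solving gives c_1 = 0, c_2 = -2.
Check: 0·b1 - 2b2 = <2, 0>.

<0, -2>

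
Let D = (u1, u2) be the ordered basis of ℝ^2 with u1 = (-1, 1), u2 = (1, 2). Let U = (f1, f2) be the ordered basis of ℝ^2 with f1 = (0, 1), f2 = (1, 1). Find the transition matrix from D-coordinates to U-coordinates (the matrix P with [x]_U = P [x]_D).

Let M have columns uj and N have columns fj. Then for every x, N [x]_U = x = M [x]_D, so P = N^(-1) M.
Since det N = -1, N^(-1) has integer entries; multiplying gives P = [[2, 1], [-1, 1]].

[[2, 1], [-1, 1]]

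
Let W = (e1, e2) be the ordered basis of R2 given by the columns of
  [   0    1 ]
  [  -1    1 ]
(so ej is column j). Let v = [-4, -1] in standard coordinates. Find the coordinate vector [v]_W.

We seek scalars with c_1 e1 + c_2 e2 = v; equivalently solve M c = v where the columns of M are e1, e2.
System: 0c_1 + c_2 = -4, -c_1 + c_2 = -1; solving gives c_1 = -3, c_2 = -4.
Check: -3e1 - 4e2 = [-4, -1].

[-3, -4]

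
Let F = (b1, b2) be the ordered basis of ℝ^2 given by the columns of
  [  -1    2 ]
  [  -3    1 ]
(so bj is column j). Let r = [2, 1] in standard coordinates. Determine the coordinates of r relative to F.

[0, 1]

[r]_F is the unique c with M c = r, where M has columns b1, b2.
System: -c_1 + 2c_2 = 2, -3c_1 + c_2 = 1; solving gives c_1 = 0, c_2 = 1.
Check: 0·b1 + b2 = [2, 1].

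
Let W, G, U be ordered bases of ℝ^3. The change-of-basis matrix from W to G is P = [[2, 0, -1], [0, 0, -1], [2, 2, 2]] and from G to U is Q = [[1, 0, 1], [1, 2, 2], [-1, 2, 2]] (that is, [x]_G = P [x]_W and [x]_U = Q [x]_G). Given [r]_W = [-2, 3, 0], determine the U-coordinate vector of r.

Apply P to get G-coordinates [-4, 0, 2], then Q to get U-coordinates.
The result is [r]_U = [-2, 0, 8].

[-2, 0, 8]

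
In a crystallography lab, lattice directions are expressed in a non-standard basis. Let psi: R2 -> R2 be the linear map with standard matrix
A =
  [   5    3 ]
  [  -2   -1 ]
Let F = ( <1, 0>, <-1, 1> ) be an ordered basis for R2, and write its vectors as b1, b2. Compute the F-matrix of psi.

The j-th column of [psi]_F is [psi(bj)]_F.
psi(b1) = A b1 = <5, -2> = 3b1 - 2b2, so column 1 is <3, -2>.
Repeating for b2 and assembling the columns gives [[3, -1], [-2, 1]].

[[3, -1], [-2, 1]]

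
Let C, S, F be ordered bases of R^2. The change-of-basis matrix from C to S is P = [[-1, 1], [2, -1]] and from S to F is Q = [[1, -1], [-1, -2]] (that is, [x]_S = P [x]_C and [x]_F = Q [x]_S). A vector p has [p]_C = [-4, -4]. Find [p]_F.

First [p]_S = P [p]_C = [0, -4].
Then [p]_F = Q [p]_S = [4, 8].

[4, 8]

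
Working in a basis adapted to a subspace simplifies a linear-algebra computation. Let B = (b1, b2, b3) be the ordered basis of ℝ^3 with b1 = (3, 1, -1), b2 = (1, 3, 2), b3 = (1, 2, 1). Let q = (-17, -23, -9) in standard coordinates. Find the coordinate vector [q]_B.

Write q = c_1 b1 + ... + c_3 b3 and solve for the c_i.
Gaussian elimination on [M | q] yields c = (-3, -4, -4).
Check: -3b1 - 4b2 - 4b3 = (-17, -23, -9).

(-3, -4, -4)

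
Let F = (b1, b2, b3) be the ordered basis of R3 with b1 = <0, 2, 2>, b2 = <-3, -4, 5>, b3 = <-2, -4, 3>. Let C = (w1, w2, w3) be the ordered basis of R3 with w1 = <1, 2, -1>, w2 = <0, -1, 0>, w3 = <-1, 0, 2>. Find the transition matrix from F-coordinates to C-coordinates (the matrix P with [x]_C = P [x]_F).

Column j of P is [bj]_C, since P maps F-coordinates to C-coordinates.
Expressing b1 in C: b1 = 2w1 + 2w2 + 2w3, so column 1 of P is <2, 2, 2>.
Doing the same for each bj gives P = [[2, -1, -1], [2, 2, 2], [2, 2, 1]].

[[2, -1, -1], [2, 2, 2], [2, 2, 1]]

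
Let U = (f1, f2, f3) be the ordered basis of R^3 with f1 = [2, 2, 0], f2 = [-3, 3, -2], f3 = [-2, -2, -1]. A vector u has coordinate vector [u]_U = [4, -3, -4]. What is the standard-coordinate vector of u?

[25, 7, 10]

The coordinates say u = 4f1 - 3f2 - 4f3; adding the scaled basis vectors gives [25, 7, 10].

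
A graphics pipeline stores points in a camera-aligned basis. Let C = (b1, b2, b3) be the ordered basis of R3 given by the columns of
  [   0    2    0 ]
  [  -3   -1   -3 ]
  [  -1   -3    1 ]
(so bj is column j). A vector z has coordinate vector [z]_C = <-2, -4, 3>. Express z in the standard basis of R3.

The coordinates say z = -2b1 - 4b2 + 3b3; adding the scaled basis vectors gives <-8, 1, 17>.

<-8, 1, 17>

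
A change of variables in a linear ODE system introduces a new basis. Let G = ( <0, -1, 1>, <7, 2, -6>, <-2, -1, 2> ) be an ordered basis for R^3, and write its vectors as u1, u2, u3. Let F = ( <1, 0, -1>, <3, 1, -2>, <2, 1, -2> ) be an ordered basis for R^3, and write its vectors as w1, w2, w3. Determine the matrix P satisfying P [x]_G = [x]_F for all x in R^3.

Take x = uj: its G-coordinates are the j-th standard unit vector, so P e_j — column j of P — equals [uj]_F.
u1 = w1 + w2 - 2w3, giving column 1 = <1, 1, -2>; repeating for each j gives P = [[1, 2, 0], [1, 1, 0], [-2, 1, -1]].

[[1, 2, 0], [1, 1, 0], [-2, 1, -1]]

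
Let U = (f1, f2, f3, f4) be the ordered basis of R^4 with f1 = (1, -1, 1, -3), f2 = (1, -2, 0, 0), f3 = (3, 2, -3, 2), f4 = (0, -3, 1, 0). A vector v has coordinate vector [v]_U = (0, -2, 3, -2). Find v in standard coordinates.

(7, 16, -11, 6)

The coordinates say v = 0·f1 - 2f2 + 3f3 - 2f4; adding the scaled basis vectors gives (7, 16, -11, 6).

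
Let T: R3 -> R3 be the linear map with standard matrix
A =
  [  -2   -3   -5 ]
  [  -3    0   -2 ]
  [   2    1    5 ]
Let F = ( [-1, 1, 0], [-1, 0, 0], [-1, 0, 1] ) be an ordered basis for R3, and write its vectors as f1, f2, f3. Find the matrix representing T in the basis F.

[[3, 3, 1], [-1, -3, -1], [-1, -2, 3]]

With P the matrix whose columns are f1, ..., f3, [T]_F = P^(-1) A P.
Column by column: T(f1) = A f1 = [-1, 3, -1]; its F-coordinates [3, -1, -1] give column 1.
Continuing for each basis vector yields [T]_F = [[3, 3, 1], [-1, -3, -1], [-1, -2, 3]].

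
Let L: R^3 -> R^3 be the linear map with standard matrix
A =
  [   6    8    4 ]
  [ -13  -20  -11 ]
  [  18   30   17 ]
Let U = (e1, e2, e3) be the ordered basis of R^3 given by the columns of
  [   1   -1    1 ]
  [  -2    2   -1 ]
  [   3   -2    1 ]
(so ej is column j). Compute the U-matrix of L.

The j-th column of [L]_U is [L(ej)]_U.
L(e1) = A e1 = [2, -6, 9] = 3e1 - e2 - 2e3, so column 1 is [3, -1, -2].
Repeating for e2, e3 and assembling the columns gives [[3, 3, 1], [-1, 0, -1], [-2, -1, 0]].

[[3, 3, 1], [-1, 0, -1], [-2, -1, 0]]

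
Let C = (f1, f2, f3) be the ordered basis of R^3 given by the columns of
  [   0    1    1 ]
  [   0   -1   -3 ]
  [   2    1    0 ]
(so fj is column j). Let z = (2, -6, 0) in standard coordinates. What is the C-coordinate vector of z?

(0, 0, 2)

Write z = c_1 f1 + ... + c_3 f3 and solve for the c_i.
Solving this 3x3 system gives c = (0, 0, 2).
Check: 0·f1 + 0·f2 + 2f3 = (2, -6, 0).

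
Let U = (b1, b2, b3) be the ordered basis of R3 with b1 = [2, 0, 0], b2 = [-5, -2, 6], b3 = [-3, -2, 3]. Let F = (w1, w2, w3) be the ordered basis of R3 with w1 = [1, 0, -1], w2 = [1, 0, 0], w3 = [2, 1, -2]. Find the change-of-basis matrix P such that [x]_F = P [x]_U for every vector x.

Take x = bj: its U-coordinates are the j-th standard unit vector, so P e_j — column j of P — equals [bj]_F.
b1 = 0·w1 + 2w2 + 0·w3, giving column 1 = [0, 2, 0]; repeating for each j gives P = [[0, -2, 1], [2, 1, 0], [0, -2, -2]].

[[0, -2, 1], [2, 1, 0], [0, -2, -2]]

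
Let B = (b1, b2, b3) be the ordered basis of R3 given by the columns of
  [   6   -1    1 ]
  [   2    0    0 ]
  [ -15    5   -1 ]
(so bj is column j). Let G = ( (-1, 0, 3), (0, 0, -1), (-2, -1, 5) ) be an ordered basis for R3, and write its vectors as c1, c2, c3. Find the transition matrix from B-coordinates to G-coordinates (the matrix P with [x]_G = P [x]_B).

[[-2, 1, -1], [-1, -2, -2], [-2, 0, 0]]

Column j of P is [bj]_G, since P maps B-coordinates to G-coordinates.
Expressing b1 in G: b1 = -2c1 - c2 - 2c3, so column 1 of P is (-2, -1, -2).
Doing the same for each bj gives P = [[-2, 1, -1], [-1, -2, -2], [-2, 0, 0]].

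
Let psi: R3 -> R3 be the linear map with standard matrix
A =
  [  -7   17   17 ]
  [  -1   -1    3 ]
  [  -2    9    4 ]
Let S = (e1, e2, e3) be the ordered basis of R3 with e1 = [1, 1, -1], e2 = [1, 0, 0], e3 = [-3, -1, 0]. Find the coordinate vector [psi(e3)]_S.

[3, -2, -1]

Column 3 of [psi]_S is the S-coordinate vector of psi(e3).
In standard coordinates psi(e3) = A e3 = [4, 4, -3].
Converting to S: [4, 4, -3] = 3e1 - 2e2 - e3, so the coordinate vector is [3, -2, -1].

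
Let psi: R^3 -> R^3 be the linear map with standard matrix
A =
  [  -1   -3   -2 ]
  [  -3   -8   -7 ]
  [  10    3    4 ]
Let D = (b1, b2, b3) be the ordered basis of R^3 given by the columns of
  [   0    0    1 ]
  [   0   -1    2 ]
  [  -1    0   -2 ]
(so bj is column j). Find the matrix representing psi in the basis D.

Let P have columns b1, ..., b3. Then [psi]_D = P^(-1) A P.
Here det P = -1, so P^(-1) is integer; computing A P first and then P^(-1)(A P) gives [[0, -3, -2], [-3, -2, -1], [2, 3, -3]].

[[0, -3, -2], [-3, -2, -1], [2, 3, -3]]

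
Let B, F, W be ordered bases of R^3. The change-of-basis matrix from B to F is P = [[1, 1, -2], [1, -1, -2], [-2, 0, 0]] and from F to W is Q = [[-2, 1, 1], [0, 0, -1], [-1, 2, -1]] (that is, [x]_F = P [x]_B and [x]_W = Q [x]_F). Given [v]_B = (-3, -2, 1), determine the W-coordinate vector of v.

Composing the changes, [v]_W = Q P [v]_B.
Q P = [[-3, -3, 2], [2, 0, 0], [3, -3, -2]]; applying this to (-3, -2, 1) gives (17, -6, -5).

(17, -6, -5)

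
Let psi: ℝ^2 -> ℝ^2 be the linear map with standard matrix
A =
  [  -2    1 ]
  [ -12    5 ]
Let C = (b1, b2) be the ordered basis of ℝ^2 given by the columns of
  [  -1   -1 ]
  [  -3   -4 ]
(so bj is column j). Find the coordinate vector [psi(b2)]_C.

(0, 2)

Column 2 of [psi]_C is the C-coordinate vector of psi(b2).
In standard coordinates psi(b2) = A b2 = (-2, -8).
Converting to C: (-2, -8) = 0·b1 + 2b2, so the coordinate vector is (0, 2).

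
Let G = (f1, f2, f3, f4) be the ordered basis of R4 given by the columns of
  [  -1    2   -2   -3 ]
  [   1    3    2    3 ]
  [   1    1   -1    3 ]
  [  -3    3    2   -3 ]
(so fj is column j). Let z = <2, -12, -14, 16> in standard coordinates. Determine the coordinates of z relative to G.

[z]_G is the unique c with M c = z, where M has columns f1, ..., f4.
Row-reducing the augmented matrix [M | z] gives c = (-4, -2, 2, -2).
Check: -4f1 - 2f2 + 2f3 - 2f4 = <2, -12, -14, 16>.

<-4, -2, 2, -2>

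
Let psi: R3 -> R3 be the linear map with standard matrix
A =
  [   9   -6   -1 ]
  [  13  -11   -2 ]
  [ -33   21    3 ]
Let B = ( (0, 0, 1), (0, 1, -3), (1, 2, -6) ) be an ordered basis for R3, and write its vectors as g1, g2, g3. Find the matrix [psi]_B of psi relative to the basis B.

The j-th column of [psi]_B is [psi(gj)]_B.
psi(g1) = A g1 = (-1, -2, 3) = -3g1 + 0·g2 - g3, so column 1 is (-3, 0, -1).
Repeating for g2, g3 and assembling the columns gives [[-3, -3, 0], [0, 1, -3], [-1, -3, 3]].

[[-3, -3, 0], [0, 1, -3], [-1, -3, 3]]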